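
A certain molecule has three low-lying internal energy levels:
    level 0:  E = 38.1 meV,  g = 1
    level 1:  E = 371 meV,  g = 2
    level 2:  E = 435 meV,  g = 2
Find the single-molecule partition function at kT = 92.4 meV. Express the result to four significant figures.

Z = 0.7162

Eᵢ/kT = 0.412338, 4.01515, 4.70779.
Z = Σ gᵢe^(−Eᵢ/kT) = 1·e^(−0.412338) + 2·e^(−4.01515) + 2·e^(−4.70779) = 0.662100 + 0.0360805 + 0.0180494 = 0.716230.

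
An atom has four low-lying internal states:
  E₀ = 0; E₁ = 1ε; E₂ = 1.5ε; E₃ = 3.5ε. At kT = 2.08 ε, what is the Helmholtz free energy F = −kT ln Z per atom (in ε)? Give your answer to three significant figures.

Eᵢ/kT = 0, 0.48077, 0.72115, 1.6827.
Z = Σ e^(−Eᵢ/kT) = e^(−0) + e^(−0.48077) + e^(−0.72115) + e^(−1.6827) = 1.0000 + 0.61831 + 0.48619 + 0.18587 = 2.2904.
F = −kT ln Z = −2.08 × ln(2.2904) = −2.08 × 0.82873 = -1.72 ε.

-1.72 ε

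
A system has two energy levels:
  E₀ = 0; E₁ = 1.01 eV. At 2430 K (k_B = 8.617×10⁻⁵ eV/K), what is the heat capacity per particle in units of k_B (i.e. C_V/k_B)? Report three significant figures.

0.184

k_BT = 8.617×10⁻⁵ × 2430 K = 0.20939 eV.
Eᵢ/kT = 0, 4.8235.
Z = Σ e^(−Eᵢ/kT) = e^(−0) + e^(−4.8235) = 1.0000 + 0.0080386 = 1.0080.
⟨E⟩ = 0.0080545 eV, ⟨E²⟩ = 0.0081351 eV².
C_V/k_B = (⟨E²⟩ − ⟨E⟩²)/(kT)² = (0.0081351 − 0.000064875)/0.043844 = 0.184.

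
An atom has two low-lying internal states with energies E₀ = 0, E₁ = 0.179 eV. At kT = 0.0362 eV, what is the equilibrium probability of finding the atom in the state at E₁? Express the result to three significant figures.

Eᵢ/kT = 0, 4.9448.
Z = Σ e^(−Eᵢ/kT) = e^(−0) + e^(−4.9448) = 1.0000 + 0.0071203 = 1.0071.
P₁ = e^(−E₁/kT) / Z = 0.0071203/1.0071 = 0.00707.

0.00707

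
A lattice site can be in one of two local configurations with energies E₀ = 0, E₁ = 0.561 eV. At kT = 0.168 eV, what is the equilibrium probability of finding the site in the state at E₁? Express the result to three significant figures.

Eᵢ/kT = 0, 3.3393.
Z = Σ e^(−Eᵢ/kT) = e^(−0) + e^(−3.3393) = 1.0000 + 0.035462 = 1.0355.
P₁ = e^(−E₁/kT) / Z = 0.035462/1.0355 = 0.0342.

0.0342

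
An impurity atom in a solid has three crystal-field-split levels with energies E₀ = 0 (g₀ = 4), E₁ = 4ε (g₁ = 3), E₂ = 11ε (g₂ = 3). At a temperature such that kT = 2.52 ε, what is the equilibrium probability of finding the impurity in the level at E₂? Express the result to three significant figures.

0.00820

Eᵢ/kT = 0, 1.5873, 4.3651.
Z = Σ gᵢe^(−Eᵢ/kT) = 4·e^(−0) + 3·e^(−1.5873) + 3·e^(−4.3651) = 4.0000 + 0.61343 + 0.038140 = 4.6516.
P₂ = g₂ e^(−E₂/kT) / Z = 0.038140/4.6516 = 0.00820.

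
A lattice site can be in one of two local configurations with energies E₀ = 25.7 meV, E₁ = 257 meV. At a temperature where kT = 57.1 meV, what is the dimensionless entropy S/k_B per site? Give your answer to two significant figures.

Eᵢ/kT = 0.4501, 4.501.
Z = Σ e^(−Eᵢ/kT) = e^(−0.4501) + e^(−4.501) = 0.6376 + 0.01110 = 0.6487.
⟨E⟩ = Σ EᵢPᵢ = 29.66 meV.
S/k_B = ln Z + ⟨E⟩/kT = ln(0.6487) + 29.66/57.1 = -0.4328 + 0.5194 = 0.087.

0.087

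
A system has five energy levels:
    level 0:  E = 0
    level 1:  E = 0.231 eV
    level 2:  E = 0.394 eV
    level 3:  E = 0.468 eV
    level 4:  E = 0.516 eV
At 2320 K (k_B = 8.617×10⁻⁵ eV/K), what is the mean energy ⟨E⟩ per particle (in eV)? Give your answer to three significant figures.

0.130 eV

k_BT = 8.617×10⁻⁵ × 2320 K = 0.19991 eV.
Eᵢ/kT = 0, 1.1555, 1.9709, 2.3411, 2.5812.
Z = Σ e^(−Eᵢ/kT) = e^(−0) + e^(−1.1555) + e^(−1.9709) + e^(−2.3411) + e^(−2.5812) = 1.0000 + 0.31490 + 0.13933 + 0.096222 + 0.075683 = 1.6261.
⟨E⟩ = Σ Eᵢ e^(−Eᵢ/kT) / Z = (0·1.0000 + 0.231·0.31490 + 0.394·0.13933 + 0.468·0.096222 + 0.516·0.075683) / 1.6261 = 0.130 eV.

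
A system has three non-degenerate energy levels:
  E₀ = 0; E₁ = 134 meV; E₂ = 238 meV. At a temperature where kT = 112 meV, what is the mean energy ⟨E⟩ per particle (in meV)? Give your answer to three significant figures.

Eᵢ/kT = 0, 1.1964, 2.1250.
Z = Σ e^(−Eᵢ/kT) = e^(−0) + e^(−1.1964) + e^(−2.1250) = 1.0000 + 0.30228 + 0.11943 = 1.4217.
⟨E⟩ = Σ Eᵢ e^(−Eᵢ/kT) / Z = (0·1.0000 + 134·0.30228 + 238·0.11943) / 1.4217 = 48.5 meV.

48.5 meV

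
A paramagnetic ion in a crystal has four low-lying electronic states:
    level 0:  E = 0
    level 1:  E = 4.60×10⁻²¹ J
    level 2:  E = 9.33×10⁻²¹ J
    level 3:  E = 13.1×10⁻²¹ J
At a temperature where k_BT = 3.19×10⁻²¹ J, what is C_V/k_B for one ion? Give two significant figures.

0.75

Eᵢ/kT = 0, 1.442, 2.925, 4.107.
Z = Σ e^(−Eᵢ/kT) = e^(−0) + e^(−1.442) + e^(−2.925) + e^(−4.107) = 1.000 + 0.2365 + 0.05366 + 0.01646 = 1.307.
⟨E⟩ = 1.380, ⟨E²⟩ = 9.564.
C_V/k_B = (⟨E²⟩ − ⟨E⟩²)/(kT)² = (9.564 − 1.904)/10.18 = 0.75.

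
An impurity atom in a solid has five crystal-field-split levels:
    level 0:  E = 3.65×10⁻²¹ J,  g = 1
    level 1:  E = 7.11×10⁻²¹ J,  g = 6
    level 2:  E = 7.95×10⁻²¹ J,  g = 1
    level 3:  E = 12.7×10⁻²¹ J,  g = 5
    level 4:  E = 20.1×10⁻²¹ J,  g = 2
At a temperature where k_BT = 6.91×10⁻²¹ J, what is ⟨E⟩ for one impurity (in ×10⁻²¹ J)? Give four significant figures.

8.144 ×10⁻²¹ J

Eᵢ/kT = 0.528220, 1.02894, 1.15051, 1.83792, 2.90883.
Z = Σ gᵢe^(−Eᵢ/kT) = 1·e^(−0.528220) + 6·e^(−1.02894) + 1·e^(−1.15051) + 5·e^(−1.83792) + 2·e^(−2.90883) = 0.589654 + 2.14431 + 0.316475 + 0.795741 + 0.109079 = 3.95526.
⟨E⟩ = Σ Eᵢ gᵢe^(−Eᵢ/kT) / Z = (3.65·0.589654 + 7.11·2.14431 + 7.95·0.316475 + 12.7·0.795741 + 20.1·0.109079) / 3.95526 = 8.144 ×10⁻²¹ J.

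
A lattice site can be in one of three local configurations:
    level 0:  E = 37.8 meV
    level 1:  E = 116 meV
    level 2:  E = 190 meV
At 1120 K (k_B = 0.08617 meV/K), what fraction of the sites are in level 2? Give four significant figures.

0.1251

k_BT = 0.08617 × 1120 K = 96.5104 meV.
Eᵢ/kT = 0.391668, 1.20194, 1.96870.
Z = Σ e^(−Eᵢ/kT) = e^(−0.391668) + e^(−1.20194) + e^(−1.96870) = 0.675928 + 0.300610 + 0.139638 = 1.11618.
P₂ = e^(−E₂/kT) / Z = 0.139638/1.11618 = 0.1251.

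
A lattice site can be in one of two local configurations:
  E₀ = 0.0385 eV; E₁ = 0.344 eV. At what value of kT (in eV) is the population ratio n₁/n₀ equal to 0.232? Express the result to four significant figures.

n₁/n₀ = exp[−(E₁−E₀)/kT] = 0.232.
⇒ (E₁−E₀)/kT = ln(1/0.232) = ln(4.31034) = 1.46102.
kT = 0.3055 eV / 1.46102 = 0.2091 eV.

0.2091 eV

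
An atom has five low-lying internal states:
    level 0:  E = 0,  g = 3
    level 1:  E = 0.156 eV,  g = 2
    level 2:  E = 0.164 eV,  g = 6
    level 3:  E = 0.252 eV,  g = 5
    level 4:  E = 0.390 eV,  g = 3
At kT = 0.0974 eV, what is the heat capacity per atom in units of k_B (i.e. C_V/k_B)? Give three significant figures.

Eᵢ/kT = 0, 1.6016, 1.6838, 2.5873, 4.0041.
Z = Σ gᵢe^(−Eᵢ/kT) = 3·e^(−0) + 2·e^(−1.6016) + 6·e^(−1.6838) + 5·e^(−2.5873) + 3·e^(−4.0041) = 3.0000 + 0.40315 + 1.1140 + 0.37611 + 0.054722 = 4.9480.
⟨E⟩ = 0.073102 eV, ⟨E²⟩ = 0.014547 eV².
C_V/k_B = (⟨E²⟩ − ⟨E⟩²)/(kT)² = (0.014547 − 0.0053439)/0.0094868 = 0.970.

0.970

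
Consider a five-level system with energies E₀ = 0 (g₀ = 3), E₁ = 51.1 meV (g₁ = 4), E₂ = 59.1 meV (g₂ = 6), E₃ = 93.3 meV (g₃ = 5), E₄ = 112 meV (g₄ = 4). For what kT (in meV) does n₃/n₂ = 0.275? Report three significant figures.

30.8 meV

n₃/n₂ = (g₃/g₂) exp[−(E₃−E₂)/kT] = 0.275.
⇒ (E₃−E₂)/kT = ln((5/6)/0.275) = ln(3.0303) = 1.1087.
kT = 34.2 meV / 1.1087 = 30.8 meV.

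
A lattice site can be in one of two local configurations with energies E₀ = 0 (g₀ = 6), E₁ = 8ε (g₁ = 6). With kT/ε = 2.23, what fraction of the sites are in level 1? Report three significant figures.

Eᵢ/kT = 0, 3.5874.
Z = Σ gᵢe^(−Eᵢ/kT) = 6·e^(−0) + 6·e^(−3.5874) = 6.0000 + 0.16602 = 6.1660.
P₁ = g₁ e^(−E₁/kT) / Z = 0.16602/6.1660 = 0.0269.

0.0269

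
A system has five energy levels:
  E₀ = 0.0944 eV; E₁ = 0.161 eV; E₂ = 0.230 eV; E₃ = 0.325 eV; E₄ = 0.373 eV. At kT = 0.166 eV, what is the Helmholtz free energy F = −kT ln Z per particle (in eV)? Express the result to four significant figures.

-0.06082 eV

Eᵢ/kT = 0.568675, 0.969880, 1.38554, 1.95783, 2.24699.
Z = Σ e^(−Eᵢ/kT) = e^(−0.568675) + e^(−0.969880) + e^(−1.38554) + e^(−1.95783) + e^(−2.24699) = 0.566275 + 0.379129 + 0.250189 + 0.141164 + 0.105717 = 1.44247.
F = −kT ln Z = −0.166 × ln(1.44247) = −0.166 × 0.366357 = -0.06082 eV.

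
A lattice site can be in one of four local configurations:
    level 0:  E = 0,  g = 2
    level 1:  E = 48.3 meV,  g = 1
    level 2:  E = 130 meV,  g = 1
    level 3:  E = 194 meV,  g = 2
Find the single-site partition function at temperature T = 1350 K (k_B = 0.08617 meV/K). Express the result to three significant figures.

Z = 3.36

k_BT = 0.08617 × 1350 K = 116.33 meV.
Eᵢ/kT = 0, 0.41520, 1.1175, 1.6677.
Z = Σ gᵢe^(−Eᵢ/kT) = 2·e^(−0) + 1·e^(−0.41520) + 1·e^(−1.1175) + 2·e^(−1.6677) = 2.0000 + 0.66021 + 0.32710 + 0.37736 = 3.3647.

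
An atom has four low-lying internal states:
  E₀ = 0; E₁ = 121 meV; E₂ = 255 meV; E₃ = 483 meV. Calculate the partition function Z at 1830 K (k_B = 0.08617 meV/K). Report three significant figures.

Z = 1.71

k_BT = 0.08617 × 1830 K = 157.69 meV.
Eᵢ/kT = 0, 0.76733, 1.6171, 3.0630.
Z = Σ e^(−Eᵢ/kT) = e^(−0) + e^(−0.76733) + e^(−1.6171) + e^(−3.0630) = 1.0000 + 0.46425 + 0.19847 + 0.046747 = 1.7095.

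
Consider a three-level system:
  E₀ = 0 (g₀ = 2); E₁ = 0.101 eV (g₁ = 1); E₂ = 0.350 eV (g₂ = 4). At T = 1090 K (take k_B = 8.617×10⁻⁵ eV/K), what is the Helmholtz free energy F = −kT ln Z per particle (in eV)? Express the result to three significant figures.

k_BT = 8.617×10⁻⁵ × 1090 K = 0.093925 eV.
Eᵢ/kT = 0, 1.0753, 3.7264.
Z = Σ gᵢe^(−Eᵢ/kT) = 2·e^(−0) + 1·e^(−1.0753) + 4·e^(−3.7264) = 2.0000 + 0.34120 + 0.096317 = 2.4375.
F = −kT ln Z = −0.093925 × ln(2.4375) = −0.093925 × 0.89097 = -0.0837 eV.

-0.0837 eV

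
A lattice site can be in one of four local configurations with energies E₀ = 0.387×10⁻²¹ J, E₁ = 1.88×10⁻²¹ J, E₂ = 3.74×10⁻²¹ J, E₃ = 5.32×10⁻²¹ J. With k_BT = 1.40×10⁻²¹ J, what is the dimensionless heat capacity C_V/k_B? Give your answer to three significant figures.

Eᵢ/kT = 0.27643, 1.3429, 2.6714, 3.8000.
Z = Σ e^(−Eᵢ/kT) = e^(−0.27643) + e^(−1.3429) + e^(−2.6714) + e^(−3.8000) = 0.75849 + 0.26109 + 0.069155 + 0.022371 = 1.1111.
⟨E⟩ = 1.0458, ⟨E²⟩ = 2.3732.
C_V/k_B = (⟨E²⟩ − ⟨E⟩²)/(kT)² = (2.3732 − 1.0937)/1.9600 = 0.653.

0.653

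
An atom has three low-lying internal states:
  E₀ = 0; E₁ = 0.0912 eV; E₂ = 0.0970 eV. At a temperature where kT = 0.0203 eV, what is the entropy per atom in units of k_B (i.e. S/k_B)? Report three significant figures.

0.108

Eᵢ/kT = 0, 4.4926, 4.7783.
Z = Σ e^(−Eᵢ/kT) = e^(−0) + e^(−4.4926) + e^(−4.7783) = 1.0000 + 0.011192 + 0.0084103 = 1.0196.
⟨E⟩ = Σ EᵢPᵢ = 0.0018012 eV.
S/k_B = ln Z + ⟨E⟩/kT = ln(1.0196) + 0.0018012/0.0203 = 0.019410 + 0.088729 = 0.108.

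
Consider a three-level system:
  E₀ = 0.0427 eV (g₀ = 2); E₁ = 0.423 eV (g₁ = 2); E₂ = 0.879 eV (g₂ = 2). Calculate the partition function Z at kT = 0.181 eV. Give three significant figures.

Z = 1.79

Eᵢ/kT = 0.23591, 2.3370, 4.8564.
Z = Σ gᵢe^(−Eᵢ/kT) = 2·e^(−0.23591) + 2·e^(−2.3370) + 2·e^(−4.8564) = 1.5797 + 0.19323 + 0.015557 = 1.7885.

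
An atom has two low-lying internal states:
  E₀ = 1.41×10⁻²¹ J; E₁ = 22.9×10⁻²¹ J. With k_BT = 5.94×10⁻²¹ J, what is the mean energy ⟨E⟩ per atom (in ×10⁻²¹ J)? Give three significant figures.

Eᵢ/kT = 0.23737, 3.8552.
Z = Σ e^(−Eᵢ/kT) = e^(−0.23737) + e^(−3.8552) = 0.78870 + 0.021169 = 0.80987.
⟨E⟩ = Σ Eᵢ e^(−Eᵢ/kT) / Z = (1.41·0.78870 + 22.9·0.021169) / 0.80987 = 1.97 ×10⁻²¹ J.

1.97 ×10⁻²¹ J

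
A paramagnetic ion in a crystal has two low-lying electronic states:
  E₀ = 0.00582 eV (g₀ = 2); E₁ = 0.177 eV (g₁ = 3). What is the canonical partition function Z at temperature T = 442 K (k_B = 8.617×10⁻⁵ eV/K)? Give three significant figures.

k_BT = 8.617×10⁻⁵ × 442 K = 0.038087 eV.
Eᵢ/kT = 0.15281, 4.6473.
Z = Σ gᵢe^(−Eᵢ/kT) = 2·e^(−0.15281) + 3·e^(−4.6473) = 1.7166 + 0.028762 = 1.7454.

Z = 1.75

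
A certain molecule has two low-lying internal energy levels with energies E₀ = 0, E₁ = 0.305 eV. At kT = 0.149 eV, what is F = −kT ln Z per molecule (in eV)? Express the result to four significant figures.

-0.01809 eV

Eᵢ/kT = 0, 2.04698.
Z = Σ e^(−Eᵢ/kT) = e^(−0) + e^(−2.04698) = 1.00000 + 0.129124 = 1.12912.
F = −kT ln Z = −0.149 × ln(1.12912) = −0.149 × 0.121439 = -0.01809 eV.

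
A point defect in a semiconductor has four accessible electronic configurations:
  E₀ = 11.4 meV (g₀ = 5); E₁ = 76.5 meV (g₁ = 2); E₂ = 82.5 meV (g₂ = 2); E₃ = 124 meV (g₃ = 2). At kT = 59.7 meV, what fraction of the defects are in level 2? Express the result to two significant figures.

Eᵢ/kT = 0.1910, 1.281, 1.382, 2.077.
Z = Σ gᵢe^(−Eᵢ/kT) = 5·e^(−0.1910) + 2·e^(−1.281) + 2·e^(−1.382) + 2·e^(−2.077) = 4.131 + 0.5555 + 0.5022 + 0.2506 = 5.439.
P₂ = g₂ e^(−E₂/kT) / Z = 0.5022/5.439 = 0.092.

0.092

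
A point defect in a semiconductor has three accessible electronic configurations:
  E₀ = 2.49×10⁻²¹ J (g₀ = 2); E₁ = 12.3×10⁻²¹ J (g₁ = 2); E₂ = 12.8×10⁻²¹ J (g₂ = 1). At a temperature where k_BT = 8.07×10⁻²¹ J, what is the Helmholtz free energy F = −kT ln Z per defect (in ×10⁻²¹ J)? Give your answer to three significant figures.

Eᵢ/kT = 0.30855, 1.5242, 1.5861.
Z = Σ gᵢe^(−Eᵢ/kT) = 2·e^(−0.30855) + 2·e^(−1.5242) + 1·e^(−1.5861) = 1.4690 + 0.43559 + 0.20472 = 2.1093.
F = −kT ln Z = −8.07 × ln(2.1093) = −8.07 × 0.74636 = -6.02 ×10⁻²¹ J.

-6.02 ×10⁻²¹ J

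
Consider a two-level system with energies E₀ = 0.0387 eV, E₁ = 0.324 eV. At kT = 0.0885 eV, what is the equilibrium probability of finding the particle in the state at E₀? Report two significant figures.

Eᵢ/kT = 0.4373, 3.661.
Z = Σ e^(−Eᵢ/kT) = e^(−0.4373) + e^(−3.661) = 0.6458 + 0.02571 = 0.6715.
P₀ = e^(−E₀/kT) / Z = 0.6458/0.6715 = 0.96.

0.96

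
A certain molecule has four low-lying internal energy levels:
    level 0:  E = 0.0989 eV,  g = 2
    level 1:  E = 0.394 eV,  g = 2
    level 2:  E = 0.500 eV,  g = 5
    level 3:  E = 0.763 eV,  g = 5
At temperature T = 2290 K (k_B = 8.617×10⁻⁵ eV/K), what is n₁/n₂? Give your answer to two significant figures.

k_BT = 8.617×10⁻⁵ × 2290 K = 0.1973 eV.
n₁/n₂ = (g₁/g₂) exp[−(E₁−E₂)/kT] = (2/5) × exp(−(-0.106 eV)/(0.1973 eV)) = (2/5) × exp(0.5373) = 0.68.

0.68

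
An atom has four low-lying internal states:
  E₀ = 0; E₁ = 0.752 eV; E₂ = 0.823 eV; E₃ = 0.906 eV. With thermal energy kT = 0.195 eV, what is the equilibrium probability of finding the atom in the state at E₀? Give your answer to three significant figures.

Eᵢ/kT = 0, 3.8564, 4.2205, 4.6462.
Z = Σ e^(−Eᵢ/kT) = e^(−0) + e^(−3.8564) + e^(−4.2205) + e^(−4.6462) = 1.0000 + 0.021144 + 0.014691 + 0.0095980 = 1.0454.
P₀ = e^(−E₀/kT) / Z = 1.0000/1.0454 = 0.957.

0.957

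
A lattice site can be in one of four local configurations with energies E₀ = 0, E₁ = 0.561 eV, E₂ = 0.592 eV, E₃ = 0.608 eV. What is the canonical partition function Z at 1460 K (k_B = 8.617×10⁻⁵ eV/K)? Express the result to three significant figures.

k_BT = 8.617×10⁻⁵ × 1460 K = 0.12581 eV.
Eᵢ/kT = 0, 4.4591, 4.7055, 4.8327.
Z = Σ e^(−Eᵢ/kT) = e^(−0) + e^(−4.4591) + e^(−4.7055) + e^(−4.8327) = 1.0000 + 0.011573 + 0.0090454 + 0.0079650 = 1.0286.

Z = 1.03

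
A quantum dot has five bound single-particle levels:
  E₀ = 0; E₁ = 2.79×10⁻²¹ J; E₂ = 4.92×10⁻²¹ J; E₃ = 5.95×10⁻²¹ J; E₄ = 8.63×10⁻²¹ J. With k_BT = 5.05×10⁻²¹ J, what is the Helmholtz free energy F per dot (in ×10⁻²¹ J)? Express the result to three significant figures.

Eᵢ/kT = 0, 0.55248, 0.97426, 1.1782, 1.7089.
Z = Σ e^(−Eᵢ/kT) = e^(−0) + e^(−0.55248) + e^(−0.97426) + e^(−1.1782) + e^(−1.7089) = 1.0000 + 0.57552 + 0.37747 + 0.30783 + 0.18106 = 2.4419.
F = −kT ln Z = −5.05 × ln(2.4419) = −5.05 × 0.89278 = -4.51 ×10⁻²¹ J.

-4.51 ×10⁻²¹ J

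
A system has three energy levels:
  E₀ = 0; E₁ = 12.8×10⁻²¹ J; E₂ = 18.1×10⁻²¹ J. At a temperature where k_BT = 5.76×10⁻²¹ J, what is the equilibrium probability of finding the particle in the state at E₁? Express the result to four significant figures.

0.09411

Eᵢ/kT = 0, 2.22222, 3.14236.
Z = Σ e^(−Eᵢ/kT) = e^(−0) + e^(−2.22222) + e^(−3.14236) = 1.00000 + 0.108368 + 0.0431808 = 1.15155.
P₁ = e^(−E₁/kT) / Z = 0.108368/1.15155 = 0.09411.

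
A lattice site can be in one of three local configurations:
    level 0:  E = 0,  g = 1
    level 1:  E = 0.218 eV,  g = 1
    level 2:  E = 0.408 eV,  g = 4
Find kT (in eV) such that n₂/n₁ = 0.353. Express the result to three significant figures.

0.0783 eV

n₂/n₁ = (g₂/g₁) exp[−(E₂−E₁)/kT] = 0.353.
⇒ (E₂−E₁)/kT = ln((4/1)/0.353) = ln(11.331) = 2.4275.
kT = 0.190 eV / 2.4275 = 0.0783 eV.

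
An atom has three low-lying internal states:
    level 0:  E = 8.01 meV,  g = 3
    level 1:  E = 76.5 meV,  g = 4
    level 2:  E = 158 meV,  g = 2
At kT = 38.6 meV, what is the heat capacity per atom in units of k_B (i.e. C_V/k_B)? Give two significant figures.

0.61

Eᵢ/kT = 0.2075, 1.982, 4.093.
Z = Σ gᵢe^(−Eᵢ/kT) = 3·e^(−0.2075) + 4·e^(−1.982) + 2·e^(−4.093) = 2.438 + 0.5512 + 0.03338 = 3.023.
⟨E⟩ = 22.15 meV, ⟨E²⟩ = 1394 meV².
C_V/k_B = (⟨E²⟩ − ⟨E⟩²)/(kT)² = (1394 − 490.6)/1490 = 0.61.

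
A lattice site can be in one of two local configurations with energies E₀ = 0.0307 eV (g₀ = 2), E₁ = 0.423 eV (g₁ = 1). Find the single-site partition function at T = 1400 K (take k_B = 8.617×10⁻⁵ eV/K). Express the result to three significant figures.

Z = 1.58

k_BT = 8.617×10⁻⁵ × 1400 K = 0.12064 eV.
Eᵢ/kT = 0.25448, 3.5063.
Z = Σ gᵢe^(−Eᵢ/kT) = 2·e^(−0.25448) + 1·e^(−3.5063) = 1.5506 + 0.030008 = 1.5806.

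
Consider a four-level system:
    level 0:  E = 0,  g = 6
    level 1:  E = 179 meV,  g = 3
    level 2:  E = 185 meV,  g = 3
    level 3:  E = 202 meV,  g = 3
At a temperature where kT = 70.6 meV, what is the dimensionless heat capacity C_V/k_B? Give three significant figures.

Eᵢ/kT = 0, 2.5354, 2.6204, 2.8612.
Z = Σ gᵢe^(−Eᵢ/kT) = 6·e^(−0) + 3·e^(−2.5354) + 3·e^(−2.6204) + 3·e^(−2.8612) = 6.0000 + 0.23769 + 0.21832 + 0.17160 = 6.6276.
⟨E⟩ = 17.744 meV, ⟨E²⟩ = 3333.0 meV².
C_V/k_B = (⟨E²⟩ − ⟨E⟩²)/(kT)² = (3333.0 − 314.85)/4984.4 = 0.606.

0.606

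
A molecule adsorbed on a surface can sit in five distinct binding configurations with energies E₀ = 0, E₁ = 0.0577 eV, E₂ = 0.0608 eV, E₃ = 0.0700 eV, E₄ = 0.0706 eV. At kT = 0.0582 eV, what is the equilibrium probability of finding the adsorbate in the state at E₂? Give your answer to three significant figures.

Eᵢ/kT = 0, 0.99141, 1.0447, 1.2027, 1.2131.
Z = Σ e^(−Eᵢ/kT) = e^(−0) + e^(−0.99141) + e^(−1.0447) + e^(−1.2027) + e^(−1.2131) = 1.0000 + 0.37105 + 0.35180 + 0.30038 + 0.29727 = 2.3205.
P₂ = e^(−E₂/kT) / Z = 0.35180/2.3205 = 0.152.

0.152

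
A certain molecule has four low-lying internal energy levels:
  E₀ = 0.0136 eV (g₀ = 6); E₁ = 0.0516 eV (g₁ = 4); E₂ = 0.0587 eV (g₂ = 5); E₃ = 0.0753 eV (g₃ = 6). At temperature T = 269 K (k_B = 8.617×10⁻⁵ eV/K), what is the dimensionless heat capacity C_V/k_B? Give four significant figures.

0.7529

k_BT = 8.617×10⁻⁵ × 269 K = 0.0231797 eV.
Eᵢ/kT = 0.586720, 2.22609, 2.53239, 3.24853.
Z = Σ gᵢe^(−Eᵢ/kT) = 6·e^(−0.586720) + 4·e^(−2.22609) + 5·e^(−2.53239) + 6·e^(−3.24853) = 3.33689 + 0.431799 + 0.397344 + 0.232987 = 4.39902.
⟨E⟩ = 0.0246715 eV, ⟨E²⟩ = 0.00101319 eV².
C_V/k_B = (⟨E²⟩ − ⟨E⟩²)/(kT)² = (0.00101319 − 0.000608683)/0.000537298 = 0.7529.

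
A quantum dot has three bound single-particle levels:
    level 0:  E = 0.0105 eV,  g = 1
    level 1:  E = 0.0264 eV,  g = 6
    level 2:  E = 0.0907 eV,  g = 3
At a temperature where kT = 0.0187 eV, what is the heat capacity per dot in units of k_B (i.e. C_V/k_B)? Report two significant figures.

0.30

Eᵢ/kT = 0.5615, 1.412, 4.850.
Z = Σ gᵢe^(−Eᵢ/kT) = 1·e^(−0.5615) + 6·e^(−1.412) + 3·e^(−4.850) = 0.5704 + 1.462 + 0.02349 = 2.056.
⟨E⟩ = 0.02272 eV, ⟨E²⟩ = 0.0006202 eV².
C_V/k_B = (⟨E²⟩ − ⟨E⟩²)/(kT)² = (0.0006202 − 0.0005162)/0.0003497 = 0.30.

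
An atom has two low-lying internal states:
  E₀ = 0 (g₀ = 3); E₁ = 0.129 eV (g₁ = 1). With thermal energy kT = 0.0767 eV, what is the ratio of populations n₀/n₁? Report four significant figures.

16.13

n₀/n₁ = (g₀/g₁) exp[−(E₀−E₁)/kT] = (3/1) × exp(−(-0.129 eV)/(0.0767 eV)) = (3/1) × exp(1.68188) = 16.13.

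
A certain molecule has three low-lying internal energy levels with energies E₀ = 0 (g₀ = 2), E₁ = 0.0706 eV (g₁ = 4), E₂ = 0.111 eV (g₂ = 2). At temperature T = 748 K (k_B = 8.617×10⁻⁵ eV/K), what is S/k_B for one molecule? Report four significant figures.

k_BT = 8.617×10⁻⁵ × 748 K = 0.0644552 eV.
Eᵢ/kT = 0, 1.09533, 1.72213.
Z = Σ gᵢe^(−Eᵢ/kT) = 2·e^(−0) + 4·e^(−1.09533) + 2·e^(−1.72213) = 2.00000 + 1.33772 + 0.357370 = 3.69509.
⟨E⟩ = Σ EᵢPᵢ = 0.0362944 eV.
S/k_B = ln Z + ⟨E⟩/kT = ln(3.69509) + 0.0362944/0.0644552 = 1.30700 + 0.563095 = 1.870.

1.870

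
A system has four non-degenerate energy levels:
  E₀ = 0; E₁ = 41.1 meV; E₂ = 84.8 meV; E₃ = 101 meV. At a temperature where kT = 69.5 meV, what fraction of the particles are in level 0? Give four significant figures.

0.4802

Eᵢ/kT = 0, 0.591367, 1.22014, 1.45324.
Z = Σ e^(−Eᵢ/kT) = e^(−0) + e^(−0.591367) + e^(−1.22014) + e^(−1.45324) = 1.00000 + 0.553570 + 0.295189 + 0.233812 = 2.08257.
P₀ = e^(−E₀/kT) / Z = 1.00000/2.08257 = 0.4802.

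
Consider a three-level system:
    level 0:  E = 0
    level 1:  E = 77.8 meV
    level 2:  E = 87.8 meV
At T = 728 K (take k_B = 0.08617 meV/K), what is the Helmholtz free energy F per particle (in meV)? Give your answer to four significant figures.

-26.92 meV

k_BT = 0.08617 × 728 K = 62.7318 meV.
Eᵢ/kT = 0, 1.24020, 1.39961.
Z = Σ e^(−Eᵢ/kT) = e^(−0) + e^(−1.24020) + e^(−1.39961) = 1.00000 + 0.289326 + 0.246693 = 1.53602.
F = −kT ln Z = −62.7318 × ln(1.53602) = −62.7318 × 0.429195 = -26.92 meV.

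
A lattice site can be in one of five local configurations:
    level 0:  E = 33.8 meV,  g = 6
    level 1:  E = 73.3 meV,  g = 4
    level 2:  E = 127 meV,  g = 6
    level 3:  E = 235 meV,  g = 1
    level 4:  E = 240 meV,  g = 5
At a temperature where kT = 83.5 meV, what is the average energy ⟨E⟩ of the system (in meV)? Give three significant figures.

Eᵢ/kT = 0.40479, 0.87784, 1.5210, 2.8144, 2.8743.
Z = Σ gᵢe^(−Eᵢ/kT) = 6·e^(−0.40479) + 4·e^(−0.87784) + 6·e^(−1.5210) + 1·e^(−2.8144) + 5·e^(−2.8743) = 4.0027 + 1.6627 + 1.3110 + 0.059941 + 0.28228 = 7.3186.
⟨E⟩ = Σ Eᵢ gᵢe^(−Eᵢ/kT) / Z = (33.8·4.0027 + 73.3·1.6627 + 127·1.3110 + 235·0.059941 + 240·0.28228) / 7.3186 = 69.1 meV.

69.1 meV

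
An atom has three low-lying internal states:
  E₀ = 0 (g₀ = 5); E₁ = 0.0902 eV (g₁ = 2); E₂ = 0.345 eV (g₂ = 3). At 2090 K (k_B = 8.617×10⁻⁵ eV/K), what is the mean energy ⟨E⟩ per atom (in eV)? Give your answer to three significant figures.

k_BT = 8.617×10⁻⁵ × 2090 K = 0.18010 eV.
Eᵢ/kT = 0, 0.50083, 1.9156.
Z = Σ gᵢe^(−Eᵢ/kT) = 5·e^(−0) + 2·e^(−0.50083) + 3·e^(−1.9156) = 5.0000 + 1.2121 + 0.44176 = 6.6539.
⟨E⟩ = Σ Eᵢ gᵢe^(−Eᵢ/kT) / Z = (0·5.0000 + 0.0902·1.2121 + 0.345·0.44176) / 6.6539 = 0.0393 eV.

0.0393 eV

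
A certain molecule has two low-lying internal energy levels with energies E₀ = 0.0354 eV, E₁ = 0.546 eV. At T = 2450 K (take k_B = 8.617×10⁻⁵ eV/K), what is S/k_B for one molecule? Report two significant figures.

k_BT = 8.617×10⁻⁵ × 2450 K = 0.2111 eV.
Eᵢ/kT = 0.1677, 2.586.
Z = Σ e^(−Eᵢ/kT) = e^(−0.1677) + e^(−2.586) = 0.8456 + 0.07532 = 0.9209.
⟨E⟩ = Σ EᵢPᵢ = 0.07716 eV.
S/k_B = ln Z + ⟨E⟩/kT = ln(0.9209) + 0.07716/0.2111 = -0.08240 + 0.3655 = 0.28.

0.28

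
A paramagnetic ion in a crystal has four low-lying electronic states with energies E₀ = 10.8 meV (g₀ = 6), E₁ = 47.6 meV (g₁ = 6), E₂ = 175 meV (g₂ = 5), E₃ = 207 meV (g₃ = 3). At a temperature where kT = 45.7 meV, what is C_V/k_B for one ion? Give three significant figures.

0.380

Eᵢ/kT = 0.23632, 1.0416, 3.8293, 4.5295.
Z = Σ gᵢe^(−Eᵢ/kT) = 6·e^(−0.23632) + 6·e^(−1.0416) + 5·e^(−3.8293) + 3·e^(−4.5295) = 4.7372 + 2.1173 + 0.10862 + 0.032358 = 6.9955.
⟨E⟩ = 25.395 meV, ⟨E²⟩ = 1438.5 meV².
C_V/k_B = (⟨E²⟩ − ⟨E⟩²)/(kT)² = (1438.5 − 644.91)/2088.5 = 0.380.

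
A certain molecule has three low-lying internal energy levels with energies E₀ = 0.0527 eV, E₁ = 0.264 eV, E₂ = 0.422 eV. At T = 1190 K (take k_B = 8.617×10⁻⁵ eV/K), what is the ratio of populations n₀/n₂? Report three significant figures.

36.7

k_BT = 8.617×10⁻⁵ × 1190 K = 0.10254 eV.
n₀/n₂ = exp[−(E₀−E₂)/kT] = exp(−(-0.3693 eV)/(0.10254 eV)) = exp(3.6015) = 36.7.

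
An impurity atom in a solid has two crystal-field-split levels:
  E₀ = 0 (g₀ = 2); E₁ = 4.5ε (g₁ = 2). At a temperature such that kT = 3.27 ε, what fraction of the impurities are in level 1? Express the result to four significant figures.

Eᵢ/kT = 0, 1.37615.
Z = Σ gᵢe^(−Eᵢ/kT) = 2·e^(−0) + 2·e^(−1.37615) = 2.00000 + 0.505098 = 2.50510.
P₁ = g₁ e^(−E₁/kT) / Z = 0.505098/2.50510 = 0.2016.

0.2016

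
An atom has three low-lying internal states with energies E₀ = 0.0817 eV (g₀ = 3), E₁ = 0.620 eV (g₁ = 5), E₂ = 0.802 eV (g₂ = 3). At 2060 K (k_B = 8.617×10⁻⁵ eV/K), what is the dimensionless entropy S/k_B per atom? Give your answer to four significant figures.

1.478

k_BT = 8.617×10⁻⁵ × 2060 K = 0.177510 eV.
Eᵢ/kT = 0.460256, 3.49276, 4.51806.
Z = Σ gᵢe^(−Eᵢ/kT) = 3·e^(−0.460256) + 5·e^(−3.49276) + 3·e^(−4.51806) = 1.89337 + 0.152084 + 0.0327305 = 2.07818.
⟨E⟩ = Σ EᵢPᵢ = 0.132438 eV.
S/k_B = ln Z + ⟨E⟩/kT = ln(2.07818) + 0.132438/0.177510 = 0.731493 + 0.746088 = 1.478.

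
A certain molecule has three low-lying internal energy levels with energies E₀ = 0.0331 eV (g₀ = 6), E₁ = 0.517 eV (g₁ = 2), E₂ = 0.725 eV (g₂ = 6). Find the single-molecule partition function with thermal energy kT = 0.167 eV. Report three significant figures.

Z = 5.09

Eᵢ/kT = 0.19820, 3.0958, 4.3413.
Z = Σ gᵢe^(−Eᵢ/kT) = 6·e^(−0.19820) + 2·e^(−3.0958) + 6·e^(−4.3413) = 4.9212 + 0.090478 + 0.078118 = 5.0898.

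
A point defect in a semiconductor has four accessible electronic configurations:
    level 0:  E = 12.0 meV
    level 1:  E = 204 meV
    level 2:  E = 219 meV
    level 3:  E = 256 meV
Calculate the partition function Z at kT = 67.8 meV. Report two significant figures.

Z = 0.95

Eᵢ/kT = 0.1770, 3.009, 3.230, 3.776.
Z = Σ e^(−Eᵢ/kT) = e^(−0.1770) + e^(−3.009) + e^(−3.230) + e^(−3.776) = 0.8378 + 0.04934 + 0.03956 + 0.02291 = 0.9496.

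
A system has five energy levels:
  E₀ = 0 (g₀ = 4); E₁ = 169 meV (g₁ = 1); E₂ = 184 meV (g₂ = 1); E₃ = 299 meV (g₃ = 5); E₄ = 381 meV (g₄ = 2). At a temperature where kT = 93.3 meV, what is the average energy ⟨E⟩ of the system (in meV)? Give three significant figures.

27.9 meV

Eᵢ/kT = 0, 1.8114, 1.9721, 3.2047, 4.0836.
Z = Σ gᵢe^(−Eᵢ/kT) = 4·e^(−0) + 1·e^(−1.8114) + 1·e^(−1.9721) + 5·e^(−3.2047) + 2·e^(−4.0836) = 4.0000 + 0.16343 + 0.13916 + 0.20286 + 0.033693 = 4.5391.
⟨E⟩ = Σ Eᵢ gᵢe^(−Eᵢ/kT) / Z = (0·4.0000 + 169·0.16343 + 184·0.13916 + 299·0.20286 + 381·0.033693) / 4.5391 = 27.9 meV.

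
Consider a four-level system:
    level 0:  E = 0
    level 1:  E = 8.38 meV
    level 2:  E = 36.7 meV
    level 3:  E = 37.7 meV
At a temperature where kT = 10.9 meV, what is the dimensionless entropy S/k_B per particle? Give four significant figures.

Eᵢ/kT = 0, 0.768807, 3.36697, 3.45872.
Z = Σ e^(−Eᵢ/kT) = e^(−0) + e^(−0.768807) + e^(−3.36697) + e^(−3.45872) = 1.00000 + 0.463566 + 0.0344940 + 0.0314700 = 1.52953.
⟨E⟩ = Σ EᵢPᵢ = 4.14312 meV.
S/k_B = ln Z + ⟨E⟩/kT = ln(1.52953) + 4.14312/10.9 = 0.424960 + 0.380103 = 0.8051.

0.8051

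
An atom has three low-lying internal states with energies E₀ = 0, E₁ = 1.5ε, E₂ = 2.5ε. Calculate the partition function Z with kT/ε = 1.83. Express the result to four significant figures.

Z = 1.696

Eᵢ/kT = 0, 0.819672, 1.36612.
Z = Σ e^(−Eᵢ/kT) = e^(−0) + e^(−0.819672) + e^(−1.36612) = 1.00000 + 0.440576 + 0.255095 = 1.69567.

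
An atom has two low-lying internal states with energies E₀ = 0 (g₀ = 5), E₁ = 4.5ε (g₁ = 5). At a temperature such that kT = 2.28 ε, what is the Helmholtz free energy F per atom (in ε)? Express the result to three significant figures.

-3.97 ε

Eᵢ/kT = 0, 1.9737.
Z = Σ gᵢe^(−Eᵢ/kT) = 5·e^(−0) + 5·e^(−1.9737) = 5.0000 + 0.69471 = 5.6947.
F = −kT ln Z = −2.28 × ln(5.6947) = −2.28 × 1.7395 = -3.97 ε.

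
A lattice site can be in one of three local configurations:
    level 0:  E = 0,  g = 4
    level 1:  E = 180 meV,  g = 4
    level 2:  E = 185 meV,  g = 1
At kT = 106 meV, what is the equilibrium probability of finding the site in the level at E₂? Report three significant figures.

0.0356

Eᵢ/kT = 0, 1.6981, 1.7453.
Z = Σ gᵢe^(−Eᵢ/kT) = 4·e^(−0) + 4·e^(−1.6981) + 1·e^(−1.7453) = 4.0000 + 0.73212 + 0.17459 = 4.9067.
P₂ = g₂ e^(−E₂/kT) / Z = 0.17459/4.9067 = 0.0356.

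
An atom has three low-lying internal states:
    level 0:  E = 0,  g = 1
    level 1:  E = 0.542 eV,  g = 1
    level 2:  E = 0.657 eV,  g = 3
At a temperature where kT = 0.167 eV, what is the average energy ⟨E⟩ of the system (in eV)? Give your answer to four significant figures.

0.05436 eV

Eᵢ/kT = 0, 3.24551, 3.93413.
Z = Σ gᵢe^(−Eᵢ/kT) = 1·e^(−0) + 1·e^(−3.24551) + 3·e^(−3.93413) = 1.00000 + 0.0389487 + 0.0586881 = 1.09764.
⟨E⟩ = Σ Eᵢ gᵢe^(−Eᵢ/kT) / Z = (0·1.00000 + 0.542·0.0389487 + 0.657·0.0586881) / 1.09764 = 0.05436 eV.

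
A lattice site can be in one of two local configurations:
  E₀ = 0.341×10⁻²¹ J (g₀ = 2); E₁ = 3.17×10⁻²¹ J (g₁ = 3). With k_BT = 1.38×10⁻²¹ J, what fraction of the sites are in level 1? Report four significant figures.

0.1618

Eᵢ/kT = 0.247101, 2.29710.
Z = Σ gᵢe^(−Eᵢ/kT) = 2·e^(−0.247101) + 3·e^(−2.29710) = 1.56212 + 0.301650 = 1.86377.
P₁ = g₁ e^(−E₁/kT) / Z = 0.301650/1.86377 = 0.1618.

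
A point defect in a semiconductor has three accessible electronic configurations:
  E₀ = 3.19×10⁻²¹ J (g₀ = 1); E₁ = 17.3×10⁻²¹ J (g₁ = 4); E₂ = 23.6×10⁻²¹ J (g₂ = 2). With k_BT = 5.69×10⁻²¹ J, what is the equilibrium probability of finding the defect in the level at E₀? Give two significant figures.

Eᵢ/kT = 0.5606, 3.040, 4.148.
Z = Σ gᵢe^(−Eᵢ/kT) = 1·e^(−0.5606) + 4·e^(−3.040) + 2·e^(−4.148) = 0.5709 + 0.1913 + 0.03159 = 0.7938.
P₀ = g₀ e^(−E₀/kT) / Z = 0.5709/0.7938 = 0.72.

0.72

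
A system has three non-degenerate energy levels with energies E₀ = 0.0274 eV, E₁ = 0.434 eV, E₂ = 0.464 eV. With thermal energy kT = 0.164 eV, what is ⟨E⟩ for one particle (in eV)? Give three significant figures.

0.0834 eV

Eᵢ/kT = 0.16707, 2.6463, 2.8293.
Z = Σ e^(−Eᵢ/kT) = e^(−0.16707) + e^(−2.6463) + e^(−2.8293) = 0.84614 + 0.070913 + 0.059054 = 0.97611.
⟨E⟩ = Σ Eᵢ e^(−Eᵢ/kT) / Z = (0.0274·0.84614 + 0.434·0.070913 + 0.464·0.059054) / 0.97611 = 0.0834 eV.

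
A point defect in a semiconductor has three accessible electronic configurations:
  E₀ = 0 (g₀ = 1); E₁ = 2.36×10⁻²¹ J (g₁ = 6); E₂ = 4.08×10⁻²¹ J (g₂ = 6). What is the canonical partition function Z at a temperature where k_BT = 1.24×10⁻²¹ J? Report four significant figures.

Eᵢ/kT = 0, 1.90323, 3.29032.
Z = Σ gᵢe^(−Eᵢ/kT) = 1·e^(−0) + 6·e^(−1.90323) + 6·e^(−3.29032) = 1.00000 + 0.894518 + 0.223452 = 2.11797.

Z = 2.118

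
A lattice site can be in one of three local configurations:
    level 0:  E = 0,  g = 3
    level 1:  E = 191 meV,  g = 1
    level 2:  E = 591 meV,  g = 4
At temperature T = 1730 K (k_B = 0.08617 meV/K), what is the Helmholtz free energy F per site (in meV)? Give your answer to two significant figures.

-180 meV

k_BT = 0.08617 × 1730 K = 149.1 meV.
Eᵢ/kT = 0, 1.281, 3.964.
Z = Σ gᵢe^(−Eᵢ/kT) = 3·e^(−0) + 1·e^(−1.281) + 4·e^(−3.964) = 3.000 + 0.2778 + 0.07595 = 3.354.
F = −kT ln Z = −149.1 × ln(3.354) = −149.1 × 1.210 = -180 meV.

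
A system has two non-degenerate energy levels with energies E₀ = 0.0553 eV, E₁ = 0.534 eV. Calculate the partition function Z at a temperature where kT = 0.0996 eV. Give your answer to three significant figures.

Eᵢ/kT = 0.55522, 5.3614.
Z = Σ e^(−Eᵢ/kT) = e^(−0.55522) + e^(−5.3614) = 0.57395 + 0.0046943 = 0.57864.

Z = 0.579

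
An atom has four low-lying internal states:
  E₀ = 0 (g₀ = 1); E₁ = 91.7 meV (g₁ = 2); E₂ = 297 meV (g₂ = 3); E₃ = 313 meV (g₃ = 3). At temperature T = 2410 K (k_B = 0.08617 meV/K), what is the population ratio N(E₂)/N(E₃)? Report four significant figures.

k_BT = 0.08617 × 2410 K = 207.670 meV.
n₂/n₃ = (g₂/g₃) exp[−(E₂−E₃)/kT] = (3/3) × exp(−(-16 meV)/(207.670 meV)) = (3/3) × exp(0.0770453) = 1.080.

1.080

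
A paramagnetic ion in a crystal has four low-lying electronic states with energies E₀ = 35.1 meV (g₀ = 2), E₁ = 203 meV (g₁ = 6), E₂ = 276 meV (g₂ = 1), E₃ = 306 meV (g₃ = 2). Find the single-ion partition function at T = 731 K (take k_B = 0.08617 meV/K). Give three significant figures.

Z = 1.41

k_BT = 0.08617 × 731 K = 62.990 meV.
Eᵢ/kT = 0.55723, 3.2227, 4.3816, 4.8579.
Z = Σ gᵢe^(−Eᵢ/kT) = 2·e^(−0.55723) + 6·e^(−3.2227) + 1·e^(−4.3816) + 2·e^(−4.8579) = 1.1456 + 0.23908 + 0.012505 + 0.015534 = 1.4127.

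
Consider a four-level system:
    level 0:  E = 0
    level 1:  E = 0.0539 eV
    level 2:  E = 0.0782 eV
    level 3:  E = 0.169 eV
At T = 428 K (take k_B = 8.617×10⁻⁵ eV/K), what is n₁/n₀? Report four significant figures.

k_BT = 8.617×10⁻⁵ × 428 K = 0.0368808 eV.
n₁/n₀ = exp[−(E₁−E₀)/kT] = exp(−(0.0539 eV)/(0.0368808 eV)) = exp(-1.46147) = 0.2319.

0.2319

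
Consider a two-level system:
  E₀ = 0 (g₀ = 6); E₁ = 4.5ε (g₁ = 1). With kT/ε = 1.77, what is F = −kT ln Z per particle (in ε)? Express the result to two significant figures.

-3.2 ε

Eᵢ/kT = 0, 2.542.
Z = Σ gᵢe^(−Eᵢ/kT) = 6·e^(−0) + 1·e^(−2.542) = 6.000 + 0.07871 = 6.079.
F = −kT ln Z = −1.77 × ln(6.079) = −1.77 × 1.805 = -3.2 ε.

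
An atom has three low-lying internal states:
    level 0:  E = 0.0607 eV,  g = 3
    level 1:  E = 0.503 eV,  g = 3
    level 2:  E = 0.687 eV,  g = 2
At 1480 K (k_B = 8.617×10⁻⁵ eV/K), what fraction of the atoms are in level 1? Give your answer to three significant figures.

k_BT = 8.617×10⁻⁵ × 1480 K = 0.12753 eV.
Eᵢ/kT = 0.47597, 3.9442, 5.3870.
Z = Σ gᵢe^(−Eᵢ/kT) = 3·e^(−0.47597) + 3·e^(−3.9442) + 2·e^(−5.3870) = 1.8638 + 0.058100 + 0.0091514 = 1.9311.
P₁ = g₁ e^(−E₁/kT) / Z = 0.058100/1.9311 = 0.0301.

0.0301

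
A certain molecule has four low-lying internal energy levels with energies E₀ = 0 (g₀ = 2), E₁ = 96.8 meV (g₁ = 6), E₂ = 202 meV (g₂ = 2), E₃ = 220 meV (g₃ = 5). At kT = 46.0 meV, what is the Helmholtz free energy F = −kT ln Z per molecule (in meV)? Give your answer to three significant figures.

-47.3 meV

Eᵢ/kT = 0, 2.1043, 4.3913, 4.7826.
Z = Σ gᵢe^(−Eᵢ/kT) = 2·e^(−0) + 6·e^(−2.1043) + 2·e^(−4.3913) + 5·e^(−4.7826) = 2.0000 + 0.73159 + 0.024769 + 0.041871 = 2.7982.
F = −kT ln Z = −46.0 × ln(2.7982) = −46.0 × 1.0290 = -47.3 meV.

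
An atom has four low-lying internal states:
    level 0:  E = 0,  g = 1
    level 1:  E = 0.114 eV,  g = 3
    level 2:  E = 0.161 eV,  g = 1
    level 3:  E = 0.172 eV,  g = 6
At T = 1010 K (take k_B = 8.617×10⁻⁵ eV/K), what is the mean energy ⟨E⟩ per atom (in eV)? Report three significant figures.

k_BT = 8.617×10⁻⁵ × 1010 K = 0.087032 eV.
Eᵢ/kT = 0, 1.3099, 1.8499, 1.9763.
Z = Σ gᵢe^(−Eᵢ/kT) = 1·e^(−0) + 3·e^(−1.3099) + 1·e^(−1.8499) + 6·e^(−1.9763) = 1.0000 + 0.80954 + 0.15725 + 0.83149 = 2.7983.
⟨E⟩ = Σ Eᵢ gᵢe^(−Eᵢ/kT) / Z = (0·1.0000 + 0.114·0.80954 + 0.161·0.15725 + 0.172·0.83149) / 2.7983 = 0.0931 eV.

0.0931 eV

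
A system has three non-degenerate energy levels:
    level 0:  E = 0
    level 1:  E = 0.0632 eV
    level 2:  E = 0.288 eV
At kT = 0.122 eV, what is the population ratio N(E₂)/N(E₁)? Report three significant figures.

n₂/n₁ = exp[−(E₂−E₁)/kT] = exp(−(0.2248 eV)/(0.122 eV)) = exp(-1.8426) = 0.158.

0.158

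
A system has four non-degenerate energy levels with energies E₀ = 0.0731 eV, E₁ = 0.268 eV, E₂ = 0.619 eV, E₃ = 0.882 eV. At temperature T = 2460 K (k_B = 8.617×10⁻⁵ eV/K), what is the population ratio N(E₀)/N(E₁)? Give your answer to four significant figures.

2.508

k_BT = 8.617×10⁻⁵ × 2460 K = 0.211978 eV.
n₀/n₁ = exp[−(E₀−E₁)/kT] = exp(−(-0.1949 eV)/(0.211978 eV)) = exp(0.919435) = 2.508.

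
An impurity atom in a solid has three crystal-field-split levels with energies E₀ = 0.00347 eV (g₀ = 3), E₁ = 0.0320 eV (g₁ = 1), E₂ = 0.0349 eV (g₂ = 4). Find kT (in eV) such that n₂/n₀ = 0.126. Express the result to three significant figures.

0.0133 eV

n₂/n₀ = (g₂/g₀) exp[−(E₂−E₀)/kT] = 0.126.
⇒ (E₂−E₀)/kT = ln((4/3)/0.126) = ln(10.582) = 2.3592.
kT = 0.03143 eV / 2.3592 = 0.0133 eV.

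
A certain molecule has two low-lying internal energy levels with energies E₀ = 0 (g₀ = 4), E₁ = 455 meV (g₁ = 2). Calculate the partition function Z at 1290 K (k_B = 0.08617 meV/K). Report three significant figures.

k_BT = 0.08617 × 1290 K = 111.16 meV.
Eᵢ/kT = 0, 4.0932.
Z = Σ gᵢe^(−Eᵢ/kT) = 4·e^(−0) + 2·e^(−4.0932) = 4.0000 + 0.033372 = 4.0334.

Z = 4.03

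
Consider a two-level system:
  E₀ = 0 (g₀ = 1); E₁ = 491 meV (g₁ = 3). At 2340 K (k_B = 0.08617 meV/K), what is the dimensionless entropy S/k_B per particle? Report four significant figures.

k_BT = 0.08617 × 2340 K = 201.638 meV.
Eᵢ/kT = 0, 2.43506.
Z = Σ gᵢe^(−Eᵢ/kT) = 1·e^(−0) + 3·e^(−2.43506) = 1.00000 + 0.262777 = 1.26278.
⟨E⟩ = Σ EᵢPᵢ = 102.174 meV.
S/k_B = ln Z + ⟨E⟩/kT = ln(1.26278) + 102.174/201.638 = 0.233316 + 0.506720 = 0.7400.

0.7400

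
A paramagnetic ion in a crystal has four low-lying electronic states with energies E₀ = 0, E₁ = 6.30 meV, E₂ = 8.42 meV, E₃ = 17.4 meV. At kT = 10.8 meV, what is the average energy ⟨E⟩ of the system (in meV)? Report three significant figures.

Eᵢ/kT = 0, 0.58333, 0.77963, 1.6111.
Z = Σ e^(−Eᵢ/kT) = e^(−0) + e^(−0.58333) + e^(−0.77963) + e^(−1.6111) = 1.0000 + 0.55804 + 0.45858 + 0.19967 = 2.2163.
⟨E⟩ = Σ Eᵢ e^(−Eᵢ/kT) / Z = (0·1.0000 + 6.30·0.55804 + 8.42·0.45858 + 17.4·0.19967) / 2.2163 = 4.90 meV.

4.90 meV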